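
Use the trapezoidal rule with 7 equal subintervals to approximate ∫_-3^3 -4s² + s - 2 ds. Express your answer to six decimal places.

-86.938776

Δs = (3 − (-3))/7 = 6/7.
f(-3) = -41, f(-15/7) = -1103/49, f(-9/7) = -485/49, f(-3/7) = -155/49, f(3/7) = -113/49, f(9/7) = -359/49, f(15/7) = -893/49, f(3) = -35.
T_7 = (Δs/2)·[f(s_0) + 2f(s_1) + ... + 2f(s_{6}) + f(s_7)].
Sum ≈ -86.938776.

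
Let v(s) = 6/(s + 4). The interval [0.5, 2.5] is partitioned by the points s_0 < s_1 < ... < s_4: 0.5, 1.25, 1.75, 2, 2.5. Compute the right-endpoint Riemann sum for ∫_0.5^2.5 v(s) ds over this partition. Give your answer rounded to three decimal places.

Subinterval widths: 0.75, 0.5, 0.25, 0.5.
Right endpoints: 1.25, 1.75, 2, 2.5.
v(1.25) = 8/7, v(1.75) = 24/23, v(2) = 1, v(2.5) = 12/13.
Sum = Σ Δs_i · v(s_i).
Sum ≈ 2.090.

2.090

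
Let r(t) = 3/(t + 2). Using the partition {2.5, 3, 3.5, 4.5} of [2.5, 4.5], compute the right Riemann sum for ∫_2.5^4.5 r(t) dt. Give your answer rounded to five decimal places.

Subinterval widths: 0.5, 0.5, 1.
Right endpoints: 3, 3.5, 4.5.
r(3) = 0.6, r(3.5) = 6/11, r(4.5) = 6/13.
Sum = Σ Δt_i · r(t_i).
Sum ≈ 1.03427.

1.03427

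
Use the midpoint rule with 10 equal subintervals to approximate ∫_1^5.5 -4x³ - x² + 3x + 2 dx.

Δx = (5.5 − 1)/10 = 0.45.
Midpoints: 1.225, 1.675, 2.125, 2.575, 3.025, 3.475, 3.925, 4.375, 4.825, 5.275.
f(1.225) = -3.1786875, f(1.675) = -14.5783125, f(2.125) = -34.5234375, f(2.575) = -65.2010625, f(3.025) = -108.7981875, f(3.475) = -167.5018125, f(3.925) = -243.4989375, f(4.375) = -338.9765625, f(4.825) = -456.1216875, f(5.275) = -597.1213125.
Sum = Δx · [f(1.225) + f(1.675) + f(2.125) + ...].
Sum = -913.275.

-913.275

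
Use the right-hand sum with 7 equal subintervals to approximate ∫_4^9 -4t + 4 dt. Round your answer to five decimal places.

-117.14286

Δt = (9 − 4)/7 = 5/7.
Right endpoints: 33/7, 38/7, 43/7, 48/7, 53/7, 58/7, 9.
f(33/7) = -104/7, f(38/7) = -124/7, f(43/7) = -144/7, f(48/7) = -164/7, f(53/7) = -184/7, f(58/7) = -204/7, f(9) = -32.
Sum = Δt · [f(33/7) + f(38/7) + f(43/7) + ...].
Sum ≈ -117.14286.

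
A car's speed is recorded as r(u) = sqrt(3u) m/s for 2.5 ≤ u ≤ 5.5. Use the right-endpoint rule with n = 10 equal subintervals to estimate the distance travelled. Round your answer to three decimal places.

10.527

Δu = (5.5 − 2.5)/10 = 0.3.
Right endpoints: 2.8, 3.1, 3.4, 3.7, 4, 4.3, 4.6, 4.9, 5.2, 5.5.
r(2.8) ≈ 2.898, r(3.1) ≈ 3.050, r(3.4) ≈ 3.194, r(3.7) ≈ 3.332, r(4) ≈ 3.464, r(4.3) ≈ 3.592, r(4.6) ≈ 3.715, r(4.9) ≈ 3.834, r(5.2) ≈ 3.950, r(5.5) ≈ 4.062.
Sum = Δu · [r(2.8) + r(3.1) + r(3.4) + ...].
Sum ≈ 10.527.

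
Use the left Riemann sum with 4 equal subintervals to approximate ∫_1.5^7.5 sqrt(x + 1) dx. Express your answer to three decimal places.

Δx = (7.5 − 1.5)/4 = 1.5.
Left endpoints: 1.5, 3, 4.5, 6.
f(1.5) ≈ 1.581, f(3) ≈ 2.000, f(4.5) ≈ 2.345, f(6) ≈ 2.646.
Sum = Δx · [f(1.5) + f(3) + f(4.5) + f(6)].
Sum ≈ 12.858.

12.858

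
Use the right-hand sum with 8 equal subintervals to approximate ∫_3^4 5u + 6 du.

Δu = (4 − 3)/8 = 0.125.
Right endpoints: 3.125, 3.25, 3.375, 3.5, 3.625, 3.75, 3.875, 4.
f(3.125) = 21.625, f(3.25) = 22.25, f(3.375) = 22.875, f(3.5) = 23.5, f(3.625) = 24.125, f(3.75) = 24.75, f(3.875) = 25.375, f(4) = 26.
Sum = Δu · [f(3.125) + f(3.25) + f(3.375) + ...].
Sum = 23.8125.

23.8125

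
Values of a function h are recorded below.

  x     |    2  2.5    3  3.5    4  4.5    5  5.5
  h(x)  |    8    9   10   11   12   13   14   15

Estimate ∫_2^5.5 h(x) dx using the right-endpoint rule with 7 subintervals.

Δx = 0.5.
Sum = 0.5·[9 + 10 + 11 + 12 + 13 + 14 + 15] = 42.

42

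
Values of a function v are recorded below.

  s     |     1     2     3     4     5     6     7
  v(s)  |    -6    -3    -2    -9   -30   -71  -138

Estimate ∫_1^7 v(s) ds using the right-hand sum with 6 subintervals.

-253

Δs = 1.
Sum = 1·[(-3) + (-2) + (-9) + (-30) + (-71) + (-138)] = -253.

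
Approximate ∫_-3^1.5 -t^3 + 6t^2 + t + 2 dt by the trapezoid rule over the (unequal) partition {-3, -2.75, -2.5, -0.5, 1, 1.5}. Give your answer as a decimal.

Subinterval widths: 0.25, 0.25, 2, 1.5, 0.5.
f(-3) = 80, f(-2.75) = 65.421875, f(-2.5) = 52.625, f(-0.5) = 3.125, f(1) = 8, f(1.5) = 13.625.
On each subinterval the trapezoid contributes (Δt_i/2)·[f(t_{i-1}) + f(t_i)].
Sum = 102.43359375.

102.43359375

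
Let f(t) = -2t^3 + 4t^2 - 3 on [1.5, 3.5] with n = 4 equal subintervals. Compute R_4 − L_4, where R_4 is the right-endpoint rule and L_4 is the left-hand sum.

R_4 = -36.5.
L_4 = -17.
R_4 − L_4 = -19.5.

-19.5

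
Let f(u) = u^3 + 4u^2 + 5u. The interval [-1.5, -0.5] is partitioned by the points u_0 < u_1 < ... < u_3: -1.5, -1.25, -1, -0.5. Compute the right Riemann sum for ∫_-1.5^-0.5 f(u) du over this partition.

-1.80078125

Subinterval widths: 0.25, 0.25, 0.5.
Right endpoints: -1.25, -1, -0.5.
f(-1.25) = -1.953125, f(-1) = -2, f(-0.5) = -1.625.
Sum = Σ Δu_i · f(u_i).
Sum = -1.80078125.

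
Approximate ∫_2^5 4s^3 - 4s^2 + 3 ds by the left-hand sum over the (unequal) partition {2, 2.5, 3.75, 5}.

257.234375

Subinterval widths: 0.5, 1.25, 1.25.
Left endpoints: 2, 2.5, 3.75.
f(2) = 19, f(2.5) = 40.5, f(3.75) = 157.6875.
Sum = Σ Δs_i · f(s_i).
Sum = 257.234375.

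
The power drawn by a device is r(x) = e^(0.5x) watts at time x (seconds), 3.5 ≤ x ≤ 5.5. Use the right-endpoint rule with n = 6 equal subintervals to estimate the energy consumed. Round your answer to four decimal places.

21.4698

Δx = (5.5 − 3.5)/6 = 1/3.
Right endpoints: 23/6, 25/6, 4.5, 29/6, 31/6, 5.5.
r(23/6) ≈ 6.7983, r(25/6) ≈ 8.0312, r(4.5) ≈ 9.4877, r(29/6) ≈ 11.2084, r(31/6) ≈ 13.2412, r(5.5) ≈ 15.6426.
Sum = Δx · [r(23/6) + r(25/6) + r(4.5) + ...].
Sum ≈ 21.4698.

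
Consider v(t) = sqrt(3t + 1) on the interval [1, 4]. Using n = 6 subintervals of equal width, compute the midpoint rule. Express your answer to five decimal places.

Δt = (4 − 1)/6 = 0.5.
Midpoints: 1.25, 1.75, 2.25, 2.75, 3.25, 3.75.
v(1.25) ≈ 2.17945, v(1.75) ≈ 2.50000, v(2.25) ≈ 2.78388, v(2.75) ≈ 3.04138, v(3.25) ≈ 3.27872, v(3.75) ≈ 3.50000.
Sum = Δt · [v(1.25) + v(1.75) + v(2.25) + ...].
Sum ≈ 8.64172.

8.64172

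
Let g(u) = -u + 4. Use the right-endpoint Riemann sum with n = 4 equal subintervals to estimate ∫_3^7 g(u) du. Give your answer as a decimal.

Δu = (7 − 3)/4 = 1.
Right endpoints: 4, 5, 6, 7.
g(4) = 0, g(5) = -1, g(6) = -2, g(7) = -3.
Sum = Δu · [g(4) + g(5) + g(6) + g(7)].
Sum = -6.

-6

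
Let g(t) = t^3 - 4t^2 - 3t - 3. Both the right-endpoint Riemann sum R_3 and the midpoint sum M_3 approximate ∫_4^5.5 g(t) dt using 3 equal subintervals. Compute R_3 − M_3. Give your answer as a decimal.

11.1796875

R_3 = 13.25.
M_3 = 2.0703125.
R_3 − M_3 = 11.1796875.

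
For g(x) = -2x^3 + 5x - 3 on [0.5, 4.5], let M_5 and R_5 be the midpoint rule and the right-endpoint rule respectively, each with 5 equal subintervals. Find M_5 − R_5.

74.4

M_5 = -163.8.
R_5 = -238.2.
M_5 − R_5 = 74.4.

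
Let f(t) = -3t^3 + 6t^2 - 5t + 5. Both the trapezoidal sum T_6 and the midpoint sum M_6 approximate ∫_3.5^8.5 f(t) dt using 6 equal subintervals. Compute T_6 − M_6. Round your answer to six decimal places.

T_6 ≈ -2812.77777778.
M_6 ≈ -2771.11111111.
T_6 − M_6 ≈ -41.666667.

-41.666667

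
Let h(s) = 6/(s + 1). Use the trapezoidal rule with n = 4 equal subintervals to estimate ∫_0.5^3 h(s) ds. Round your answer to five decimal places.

Δs = (3 − 0.5)/4 = 0.625.
h(0.5) = 4, h(1.125) = 48/17, h(1.75) = 24/11, h(2.375) = 16/9, h(3) = 1.5.
T_4 = (Δs/2)·[h(s_0) + 2h(s_1) + 2h(s_2) + 2h(s_3) + h(s_4)].
Sum ≈ 5.95820.

5.95820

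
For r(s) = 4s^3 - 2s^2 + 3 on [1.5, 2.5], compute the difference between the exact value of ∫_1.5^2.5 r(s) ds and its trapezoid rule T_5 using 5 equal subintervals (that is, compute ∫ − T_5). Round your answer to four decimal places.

Exact integral: ∫_1.5^2.5 r(s) ds ≈ 28.833333.
T_5 = 28.98.
Error ≈ 28.833333 − 28.98 ≈ -0.1467.

-0.1467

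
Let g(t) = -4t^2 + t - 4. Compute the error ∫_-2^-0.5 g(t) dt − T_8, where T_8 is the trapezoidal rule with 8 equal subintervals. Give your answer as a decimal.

0.03515625

Exact integral: ∫_-2^-0.5 g(t) dt = -18.375.
T_8 = -18.41015625.
Error = -18.375 − (-18.41015625) = 0.03515625.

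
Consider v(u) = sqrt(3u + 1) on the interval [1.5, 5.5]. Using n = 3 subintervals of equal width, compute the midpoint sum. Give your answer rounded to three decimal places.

13.422

Δu = (5.5 − 1.5)/3 = 4/3.
Midpoints: 13/6, 3.5, 29/6.
v(13/6) ≈ 2.739, v(3.5) ≈ 3.391, v(29/6) ≈ 3.937.
Sum = Δu · [v(13/6) + v(3.5) + v(29/6)].
Sum ≈ 13.422.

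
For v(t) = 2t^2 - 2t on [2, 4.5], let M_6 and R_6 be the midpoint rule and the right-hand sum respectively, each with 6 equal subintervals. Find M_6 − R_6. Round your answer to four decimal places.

-5.9462

M_6 ≈ 39.094329.
R_6 ≈ 45.040509.
M_6 − R_6 ≈ -5.9462.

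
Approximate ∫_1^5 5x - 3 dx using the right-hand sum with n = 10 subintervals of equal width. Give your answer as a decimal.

52

Δx = (5 − 1)/10 = 0.4.
Right endpoints: 1.4, 1.8, 2.2, 2.6, 3, 3.4, 3.8, 4.2, 4.6, 5.
f(1.4) = 4, f(1.8) = 6, f(2.2) = 8, f(2.6) = 10, f(3) = 12, f(3.4) = 14, f(3.8) = 16, f(4.2) = 18, f(4.6) = 20, f(5) = 22.
Sum = Δx · [f(1.4) + f(1.8) + f(2.2) + ...].
Sum = 52.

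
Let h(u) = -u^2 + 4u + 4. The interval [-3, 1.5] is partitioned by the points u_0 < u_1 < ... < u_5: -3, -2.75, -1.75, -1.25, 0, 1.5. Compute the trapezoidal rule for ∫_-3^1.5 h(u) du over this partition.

-6.703125

Subinterval widths: 0.25, 1, 0.5, 1.25, 1.5.
h(-3) = -17, h(-2.75) = -14.5625, h(-1.75) = -6.0625, h(-1.25) = -2.5625, h(0) = 4, h(1.5) = 7.75.
On each subinterval the trapezoid contributes (Δu_i/2)·[h(u_{i-1}) + h(u_i)].
Sum = -6.703125.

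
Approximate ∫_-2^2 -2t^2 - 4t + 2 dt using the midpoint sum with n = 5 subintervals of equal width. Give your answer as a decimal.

-2.24

Δt = (2 − (-2))/5 = 0.8.
Midpoints: -1.6, -0.8, 0, 0.8, 1.6.
f(-1.6) = 3.28, f(-0.8) = 3.92, f(0) = 2, f(0.8) = -2.48, f(1.6) = -9.52.
Sum = Δt · [f(-1.6) + f(-0.8) + f(0) + f(0.8) + f(1.6)].
Sum = -2.24.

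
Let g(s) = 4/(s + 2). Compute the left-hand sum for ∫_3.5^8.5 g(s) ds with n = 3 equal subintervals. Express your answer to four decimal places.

2.8971

Δs = (8.5 − 3.5)/3 = 5/3.
Left endpoints: 3.5, 31/6, 41/6.
g(3.5) = 8/11, g(31/6) = 24/43, g(41/6) = 24/53.
Sum = Δs · [g(3.5) + g(31/6) + g(41/6)].
Sum ≈ 2.8971.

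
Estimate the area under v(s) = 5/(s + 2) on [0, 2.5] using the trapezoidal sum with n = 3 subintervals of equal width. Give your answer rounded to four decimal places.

4.1116

Δs = (2.5 − 0)/3 = 5/6.
v(0) = 2.5, v(5/6) = 30/17, v(5/3) = 15/11, v(2.5) = 10/9.
T_3 = (Δs/2)·[v(s_0) + 2v(s_1) + 2v(s_2) + v(s_3)].
Sum ≈ 4.1116.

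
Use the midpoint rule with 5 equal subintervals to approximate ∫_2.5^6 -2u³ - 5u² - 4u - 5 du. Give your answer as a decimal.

Δu = (6 − 2.5)/5 = 0.7.
Midpoints: 2.85, 3.55, 4.25, 4.95, 5.65.
f(2.85) = -103.31075, f(3.55) = -171.69025, f(4.25) = -265.84375, f(4.95) = -389.88725, f(5.65) = -547.93675.
Sum = Δu · [f(2.85) + f(3.55) + f(4.25) + f(4.95) + f(5.65)].
Sum = -1035.068125.

-1035.068125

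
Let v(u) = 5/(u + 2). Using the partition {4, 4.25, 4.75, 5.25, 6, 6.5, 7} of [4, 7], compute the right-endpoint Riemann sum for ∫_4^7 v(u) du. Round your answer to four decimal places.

1.9558

Subinterval widths: 0.25, 0.5, 0.5, 0.75, 0.5, 0.5.
Right endpoints: 4.25, 4.75, 5.25, 6, 6.5, 7.
v(4.25) = 0.8, v(4.75) = 20/27, v(5.25) = 20/29, v(6) = 0.625, v(6.5) = 10/17, v(7) = 5/9.
Sum = Σ Δu_i · v(u_i).
Sum ≈ 1.9558.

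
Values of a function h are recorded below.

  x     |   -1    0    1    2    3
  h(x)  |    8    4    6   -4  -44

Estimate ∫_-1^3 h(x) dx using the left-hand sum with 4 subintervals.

14

Δx = 1.
Sum = 1·[8 + 4 + 6 + (-4)] = 14.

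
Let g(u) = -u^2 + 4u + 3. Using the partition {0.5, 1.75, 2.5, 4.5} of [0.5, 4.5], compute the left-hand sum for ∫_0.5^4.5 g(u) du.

24.640625

Subinterval widths: 1.25, 0.75, 2.
Left endpoints: 0.5, 1.75, 2.5.
g(0.5) = 4.75, g(1.75) = 6.9375, g(2.5) = 6.75.
Sum = Σ Δu_i · g(u_i).
Sum = 24.640625.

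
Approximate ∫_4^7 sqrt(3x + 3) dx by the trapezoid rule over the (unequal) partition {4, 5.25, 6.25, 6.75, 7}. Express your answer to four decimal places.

13.2103

Subinterval widths: 1.25, 1, 0.5, 0.25.
f(4) ≈ 3.8730, f(5.25) ≈ 4.3301, f(6.25) ≈ 4.6637, f(6.75) ≈ 4.8218, f(7) ≈ 4.8990.
On each subinterval the trapezoid contributes (Δx_i/2)·[f(x_{i-1}) + f(x_i)].
Sum ≈ 13.2103.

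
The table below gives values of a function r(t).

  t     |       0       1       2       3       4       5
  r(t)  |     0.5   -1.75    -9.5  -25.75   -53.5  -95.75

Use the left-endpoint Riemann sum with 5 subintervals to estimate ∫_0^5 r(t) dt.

-90

Δt = 1.
Sum = 1·[0.5 + (-1.75) + (-9.5) + (-25.75) + (-53.5)] = -90.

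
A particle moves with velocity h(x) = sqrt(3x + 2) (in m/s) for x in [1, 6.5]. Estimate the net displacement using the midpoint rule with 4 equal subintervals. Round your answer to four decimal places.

Δx = (6.5 − 1)/4 = 1.375.
Midpoints: 1.6875, 3.0625, 4.4375, 5.8125.
h(1.6875) ≈ 2.6575, h(3.0625) ≈ 3.3448, h(4.4375) ≈ 3.9131, h(5.8125) ≈ 4.4088.
Sum = Δx · [h(1.6875) + h(3.0625) + h(4.4375) + h(5.8125)].
Sum ≈ 19.6958.

19.6958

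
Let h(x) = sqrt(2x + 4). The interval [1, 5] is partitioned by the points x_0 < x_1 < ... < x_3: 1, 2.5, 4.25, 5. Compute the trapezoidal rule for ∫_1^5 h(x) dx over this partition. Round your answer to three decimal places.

12.535

Subinterval widths: 1.5, 1.75, 0.75.
h(1) ≈ 2.449, h(2.5) ≈ 3.000, h(4.25) ≈ 3.536, h(5) ≈ 3.742.
On each subinterval the trapezoid contributes (Δx_i/2)·[h(x_{i-1}) + h(x_i)].
Sum ≈ 12.535.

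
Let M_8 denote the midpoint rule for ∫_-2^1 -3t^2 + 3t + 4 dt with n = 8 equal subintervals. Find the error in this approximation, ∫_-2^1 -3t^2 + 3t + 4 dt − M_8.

-0.10546875

Exact integral: ∫_-2^1 f(t) dt = -1.5.
M_8 = -1.39453125.
Error = -1.5 − (-1.39453125) = -0.10546875.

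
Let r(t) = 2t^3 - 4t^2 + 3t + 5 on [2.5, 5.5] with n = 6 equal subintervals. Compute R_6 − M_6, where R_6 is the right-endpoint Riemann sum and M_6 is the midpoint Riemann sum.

R_6 = 344.125.
M_6 = 286.75.
R_6 − M_6 = 57.375.

57.375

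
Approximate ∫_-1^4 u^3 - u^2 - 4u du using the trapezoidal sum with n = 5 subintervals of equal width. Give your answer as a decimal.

Δu = (4 − (-1))/5 = 1.
f(-1) = 2, f(0) = 0, f(1) = -4, f(2) = -4, f(3) = 6, f(4) = 32.
T_5 = (Δu/2)·[f(u_0) + 2f(u_1) + ... + 2f(u_{4}) + f(u_5)].
Sum = 15.

15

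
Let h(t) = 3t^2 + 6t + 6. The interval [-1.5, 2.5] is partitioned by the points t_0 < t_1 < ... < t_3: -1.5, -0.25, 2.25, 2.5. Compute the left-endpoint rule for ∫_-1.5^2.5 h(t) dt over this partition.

25.078125

Subinterval widths: 1.25, 2.5, 0.25.
Left endpoints: -1.5, -0.25, 2.25.
h(-1.5) = 3.75, h(-0.25) = 4.6875, h(2.25) = 34.6875.
Sum = Σ Δt_i · h(t_i).
Sum = 25.078125.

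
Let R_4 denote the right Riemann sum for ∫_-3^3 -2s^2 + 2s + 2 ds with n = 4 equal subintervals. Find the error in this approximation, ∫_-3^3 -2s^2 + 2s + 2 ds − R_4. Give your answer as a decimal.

-4.5

Exact integral: ∫_-3^3 f(s) ds = -24.
R_4 = -19.5.
Error = -24 − (-19.5) = -4.5.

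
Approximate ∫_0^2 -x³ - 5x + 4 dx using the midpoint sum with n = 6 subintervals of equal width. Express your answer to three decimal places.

-5.944

Δx = (2 − 0)/6 = 1/3.
Midpoints: 1/6, 0.5, 5/6, 7/6, 1.5, 11/6.
f(1/6) = 683/216, f(0.5) = 1.375, f(5/6) = -161/216, f(7/6) = -739/216, f(1.5) = -6.875, f(11/6) = -2447/216.
Sum = Δx · [f(1/6) + f(0.5) + f(5/6) + ...].
Sum ≈ -5.944.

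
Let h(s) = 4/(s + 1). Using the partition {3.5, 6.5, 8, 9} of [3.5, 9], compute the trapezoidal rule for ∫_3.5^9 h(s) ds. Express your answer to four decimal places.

3.2889

Subinterval widths: 3, 1.5, 1.
h(3.5) = 8/9, h(6.5) = 8/15, h(8) = 4/9, h(9) = 0.4.
On each subinterval the trapezoid contributes (Δs_i/2)·[h(s_{i-1}) + h(s_i)].
Sum ≈ 3.2889.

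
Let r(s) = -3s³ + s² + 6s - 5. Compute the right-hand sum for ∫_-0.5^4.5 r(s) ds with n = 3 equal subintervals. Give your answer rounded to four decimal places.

Δs = (4.5 − (-0.5))/3 = 5/3.
Right endpoints: 7/6, 17/6, 4.5.
r(7/6) = -101/72, r(17/6) = -1157/24, r(4.5) = -231.125.
Sum = Δs · [r(7/6) + r(17/6) + r(4.5)].
Sum ≈ -467.8935.

-467.8935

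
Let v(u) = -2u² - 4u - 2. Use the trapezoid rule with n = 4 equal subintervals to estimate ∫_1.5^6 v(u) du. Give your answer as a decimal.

Δu = (6 − 1.5)/4 = 1.125.
v(1.5) = -12.5, v(2.625) = -26.28125, v(3.75) = -45.125, v(4.875) = -69.03125, v(6) = -98.
T_4 = (Δu/2)·[v(u_0) + 2v(u_1) + 2v(u_2) + 2v(u_3) + v(u_4)].
Sum = -220.1484375.

-220.1484375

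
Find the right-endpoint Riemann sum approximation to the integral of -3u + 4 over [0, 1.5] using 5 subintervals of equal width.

1.95

Δu = (1.5 − 0)/5 = 0.3.
Right endpoints: 0.3, 0.6, 0.9, 1.2, 1.5.
f(0.3) = 3.1, f(0.6) = 2.2, f(0.9) = 1.3, f(1.2) = 0.4, f(1.5) = -0.5.
Sum = Δu · [f(0.3) + f(0.6) + f(0.9) + f(1.2) + f(1.5)].
Sum = 1.95.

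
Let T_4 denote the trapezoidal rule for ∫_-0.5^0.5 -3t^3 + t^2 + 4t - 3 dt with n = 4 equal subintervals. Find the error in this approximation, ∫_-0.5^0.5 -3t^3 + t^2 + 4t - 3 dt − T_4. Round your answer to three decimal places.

Exact integral: ∫_-0.5^0.5 f(t) dt ≈ -2.91667.
T_4 = -2.90625.
Error ≈ -2.91667 − (-2.90625) ≈ -0.010.

-0.010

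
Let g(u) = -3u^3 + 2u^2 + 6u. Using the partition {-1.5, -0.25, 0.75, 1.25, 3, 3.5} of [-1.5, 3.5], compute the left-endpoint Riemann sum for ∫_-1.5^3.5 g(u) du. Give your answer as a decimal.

-6.27734375

Subinterval widths: 1.25, 1, 0.5, 1.75, 0.5.
Left endpoints: -1.5, -0.25, 0.75, 1.25, 3.
g(-1.5) = 5.625, g(-0.25) = -1.328125, g(0.75) = 4.359375, g(1.25) = 4.765625, g(3) = -45.
Sum = Σ Δu_i · g(u_i).
Sum = -6.27734375.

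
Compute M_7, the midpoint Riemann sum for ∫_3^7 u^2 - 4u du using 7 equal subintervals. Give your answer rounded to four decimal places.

25.2245

Δu = (7 − 3)/7 = 4/7.
Midpoints: 23/7, 27/7, 31/7, 5, 39/7, 43/7, 47/7.
f(23/7) = -115/49, f(27/7) = -27/49, f(31/7) = 93/49, f(5) = 5, f(39/7) = 429/49, f(43/7) = 645/49, f(47/7) = 893/49.
Sum = Δu · [f(23/7) + f(27/7) + f(31/7) + ...].
Sum ≈ 25.2245.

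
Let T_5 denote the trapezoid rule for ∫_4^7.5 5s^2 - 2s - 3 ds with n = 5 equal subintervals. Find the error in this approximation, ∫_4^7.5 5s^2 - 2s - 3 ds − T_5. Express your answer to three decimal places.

Exact integral: ∫_4^7.5 f(s) ds ≈ 545.70833.
T_5 = 547.1375.
Error ≈ 545.70833 − 547.1375 ≈ -1.429.

-1.429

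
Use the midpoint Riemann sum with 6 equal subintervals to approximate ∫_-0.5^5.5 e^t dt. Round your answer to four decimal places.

234.2042

Δt = (5.5 − (-0.5))/6 = 1.
Midpoints: 0, 1, 2, 3, 4, 5.
f(0) ≈ 1.0000, f(1) ≈ 2.7183, f(2) ≈ 7.3891, f(3) ≈ 20.0855, f(4) ≈ 54.5982, f(5) ≈ 148.4132.
Sum = Δt · [f(0) + f(1) + f(2) + ...].
Sum ≈ 234.2042.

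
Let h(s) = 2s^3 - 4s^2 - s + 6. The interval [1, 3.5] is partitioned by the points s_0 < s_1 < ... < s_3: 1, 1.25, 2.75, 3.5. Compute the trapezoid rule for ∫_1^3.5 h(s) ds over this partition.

33.6171875

Subinterval widths: 0.25, 1.5, 0.75.
h(1) = 3, h(1.25) = 2.40625, h(2.75) = 14.59375, h(3.5) = 39.25.
On each subinterval the trapezoid contributes (Δs_i/2)·[h(s_{i-1}) + h(s_i)].
Sum = 33.6171875.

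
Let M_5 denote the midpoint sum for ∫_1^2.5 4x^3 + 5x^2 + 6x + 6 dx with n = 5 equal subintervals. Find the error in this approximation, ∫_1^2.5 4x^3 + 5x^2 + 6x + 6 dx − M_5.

Exact integral: ∫_1^2.5 f(x) dx = 87.1875.
M_5 = 86.895.
Error = 87.1875 − 86.895 = 0.2925.

0.2925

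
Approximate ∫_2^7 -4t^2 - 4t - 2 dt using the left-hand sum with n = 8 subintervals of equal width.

-485.46875

Δt = (7 − 2)/8 = 0.625.
Left endpoints: 2, 2.625, 3.25, 3.875, 4.5, 5.125, 5.75, 6.375.
f(2) = -26, f(2.625) = -40.0625, f(3.25) = -57.25, f(3.875) = -77.5625, f(4.5) = -101, f(5.125) = -127.5625, f(5.75) = -157.25, f(6.375) = -190.0625.
Sum = Δt · [f(2) + f(2.625) + f(3.25) + ...].
Sum = -485.46875.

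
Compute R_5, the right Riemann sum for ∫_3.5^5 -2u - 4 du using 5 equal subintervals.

-19.2

Δu = (5 − 3.5)/5 = 0.3.
Right endpoints: 3.8, 4.1, 4.4, 4.7, 5.
f(3.8) = -11.6, f(4.1) = -12.2, f(4.4) = -12.8, f(4.7) = -13.4, f(5) = -14.
Sum = Δu · [f(3.8) + f(4.1) + f(4.4) + f(4.7) + f(5)].
Sum = -19.2.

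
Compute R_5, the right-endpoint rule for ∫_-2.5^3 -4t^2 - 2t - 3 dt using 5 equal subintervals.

Δt = (3 − (-2.5))/5 = 1.1.
Right endpoints: -1.4, -0.3, 0.8, 1.9, 3.
f(-1.4) = -8.04, f(-0.3) = -2.76, f(0.8) = -7.16, f(1.9) = -21.24, f(3) = -45.
Sum = Δt · [f(-1.4) + f(-0.3) + f(0.8) + f(1.9) + f(3)].
Sum = -92.62.

-92.62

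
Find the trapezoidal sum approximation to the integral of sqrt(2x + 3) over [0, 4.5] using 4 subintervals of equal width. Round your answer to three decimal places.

12.094

Δx = (4.5 − 0)/4 = 1.125.
f(0) ≈ 1.732, f(1.125) ≈ 2.291, f(2.25) ≈ 2.739, f(3.375) ≈ 3.122, f(4.5) ≈ 3.464.
T_4 = (Δx/2)·[f(x_0) + 2f(x_1) + 2f(x_2) + 2f(x_3) + f(x_4)].
Sum ≈ 12.094.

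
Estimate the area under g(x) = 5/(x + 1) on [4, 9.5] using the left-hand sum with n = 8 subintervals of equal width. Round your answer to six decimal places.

3.895824

Δx = (9.5 − 4)/8 = 0.6875.
Left endpoints: 4, 4.6875, 5.375, 6.0625, 6.75, 7.4375, 8.125, 8.8125.
g(4) = 1, g(4.6875) = 80/91, g(5.375) = 40/51, g(6.0625) = 80/113, g(6.75) = 20/31, g(7.4375) = 16/27, g(8.125) = 40/73, g(8.8125) = 80/157.
Sum = Δx · [g(4) + g(4.6875) + g(5.375) + ...].
Sum ≈ 3.895824.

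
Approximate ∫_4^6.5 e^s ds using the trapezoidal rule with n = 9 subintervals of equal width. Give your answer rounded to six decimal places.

Δs = (6.5 − 4)/9 = 5/18.
f(4) ≈ 54.598150, f(77/18) ≈ 72.080084, f(41/9) ≈ 95.159607, f(29/6) ≈ 125.629027, f(46/9) ≈ 165.854535, f(97/18) ≈ 218.959961, f(17/3) ≈ 289.069362, f(107/18) ≈ 381.627287, f(56/9) ≈ 503.821592, f(6.5) ≈ 665.141633.
T_9 = (Δs/2)·[f(s_0) + 2f(s_1) + ... + 2f(s_{8}) + f(s_9)].
Sum ≈ 614.464263.

614.464263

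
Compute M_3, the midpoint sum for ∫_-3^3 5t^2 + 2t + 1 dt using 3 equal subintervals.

Δt = (3 − (-3))/3 = 2.
Midpoints: -2, 0, 2.
f(-2) = 17, f(0) = 1, f(2) = 25.
Sum = Δt · [f(-2) + f(0) + f(2)].
Sum = 86.

86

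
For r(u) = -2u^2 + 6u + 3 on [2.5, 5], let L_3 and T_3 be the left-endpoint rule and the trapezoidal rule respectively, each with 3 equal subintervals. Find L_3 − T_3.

L_3 ≈ -0.370370.
T_3 ≈ -9.745370.
L_3 − T_3 = 9.375.

9.375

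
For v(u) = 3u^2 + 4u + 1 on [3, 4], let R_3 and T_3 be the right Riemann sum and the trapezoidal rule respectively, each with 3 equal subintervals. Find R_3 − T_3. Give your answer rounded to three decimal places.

R_3 ≈ 56.22222.
T_3 ≈ 52.05556.
R_3 − T_3 ≈ 4.167.

4.167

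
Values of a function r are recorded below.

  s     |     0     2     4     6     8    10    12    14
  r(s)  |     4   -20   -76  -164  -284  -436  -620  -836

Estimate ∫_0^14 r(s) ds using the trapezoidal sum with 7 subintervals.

-4032

Δs = 2.
T_7 = (2/2)·[4 + 2·(-20) + 2·(-76) + 2·(-164) + 2·(-284) + 2·(-436) + 2·(-620) + (-836)] = -4032.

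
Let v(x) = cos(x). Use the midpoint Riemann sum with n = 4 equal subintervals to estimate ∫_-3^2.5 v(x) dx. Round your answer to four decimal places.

Δx = (2.5 − (-3))/4 = 1.375.
Midpoints: -2.3125, -0.9375, 0.4375, 1.8125.
v(-2.3125) ≈ -0.6755, v(-0.9375) ≈ 0.5918, v(0.4375) ≈ 0.9058, v(1.8125) ≈ -0.2394.
Sum = Δx · [v(-2.3125) + v(-0.9375) + v(0.4375) + v(1.8125)].
Sum ≈ 0.8012.

0.8012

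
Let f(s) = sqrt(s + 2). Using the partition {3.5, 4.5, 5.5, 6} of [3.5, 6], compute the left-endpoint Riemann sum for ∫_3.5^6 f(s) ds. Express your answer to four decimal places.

6.2640

Subinterval widths: 1, 1, 0.5.
Left endpoints: 3.5, 4.5, 5.5.
f(3.5) ≈ 2.3452, f(4.5) ≈ 2.5495, f(5.5) ≈ 2.7386.
Sum = Σ Δs_i · f(s_i).
Sum ≈ 6.2640.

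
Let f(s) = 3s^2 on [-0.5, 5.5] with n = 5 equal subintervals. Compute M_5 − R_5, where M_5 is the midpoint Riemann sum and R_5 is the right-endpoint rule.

-60.48

M_5 = 164.34.
R_5 = 224.82.
M_5 − R_5 = -60.48.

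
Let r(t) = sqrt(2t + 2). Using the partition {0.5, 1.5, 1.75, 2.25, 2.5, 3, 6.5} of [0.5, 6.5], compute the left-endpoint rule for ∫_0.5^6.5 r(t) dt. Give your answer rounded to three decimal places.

Subinterval widths: 1, 0.25, 0.5, 0.25, 0.5, 3.5.
Left endpoints: 0.5, 1.5, 1.75, 2.25, 2.5, 3.
r(0.5) ≈ 1.732, r(1.5) ≈ 2.236, r(1.75) ≈ 2.345, r(2.25) ≈ 2.550, r(2.5) ≈ 2.646, r(3) ≈ 2.828.
Sum = Σ Δt_i · r(t_i).
Sum ≈ 15.323.

15.323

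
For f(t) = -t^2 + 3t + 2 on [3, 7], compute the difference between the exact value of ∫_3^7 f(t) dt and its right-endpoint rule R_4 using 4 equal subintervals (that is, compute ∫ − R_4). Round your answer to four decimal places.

Exact integral: ∫_3^7 f(t) dt ≈ -37.333333.
R_4 = -52.
Error ≈ -37.333333 − (-52) ≈ 14.6667.

14.6667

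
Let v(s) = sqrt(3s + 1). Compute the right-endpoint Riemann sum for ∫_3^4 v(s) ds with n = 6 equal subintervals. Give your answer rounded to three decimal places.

Δs = (4 − 3)/6 = 1/6.
Right endpoints: 19/6, 10/3, 3.5, 11/3, 23/6, 4.
v(19/6) ≈ 3.240, v(10/3) ≈ 3.317, v(3.5) ≈ 3.391, v(11/3) ≈ 3.464, v(23/6) ≈ 3.536, v(4) ≈ 3.606.
Sum = Δs · [v(19/6) + v(10/3) + v(3.5) + ...].
Sum ≈ 3.426.

3.426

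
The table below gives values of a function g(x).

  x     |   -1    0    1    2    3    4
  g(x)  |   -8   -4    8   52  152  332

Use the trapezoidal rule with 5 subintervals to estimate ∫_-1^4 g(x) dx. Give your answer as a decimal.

370

Δx = 1.
T_5 = (1/2)·[(-8) + 2·(-4) + 2·8 + 2·52 + 2·152 + 332] = 370.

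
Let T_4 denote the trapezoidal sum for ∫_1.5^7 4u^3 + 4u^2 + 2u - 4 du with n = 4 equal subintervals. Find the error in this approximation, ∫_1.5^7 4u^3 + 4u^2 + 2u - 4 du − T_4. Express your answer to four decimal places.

-95.3190

Exact integral: ∫_1.5^7 f(u) du ≈ 2873.520833.
T_4 = 2968.83984375.
Error ≈ 2873.520833 − 2968.83984375 ≈ -95.3190.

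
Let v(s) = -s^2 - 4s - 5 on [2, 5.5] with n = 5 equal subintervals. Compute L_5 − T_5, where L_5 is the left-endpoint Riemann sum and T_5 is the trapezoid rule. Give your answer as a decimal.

L_5 = -108.99.
T_5 = -123.0775.
L_5 − T_5 = 14.0875.

14.0875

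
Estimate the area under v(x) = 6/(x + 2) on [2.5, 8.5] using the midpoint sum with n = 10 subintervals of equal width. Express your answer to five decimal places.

5.08017

Δx = (8.5 − 2.5)/10 = 0.6.
Midpoints: 2.8, 3.4, 4, 4.6, 5.2, 5.8, 6.4, 7, 7.6, 8.2.
v(2.8) = 1.25, v(3.4) = 10/9, v(4) = 1, v(4.6) = 10/11, v(5.2) = 5/6, v(5.8) = 10/13, v(6.4) = 5/7, v(7) = 2/3, v(7.6) = 0.625, v(8.2) = 10/17.
Sum = Δx · [v(2.8) + v(3.4) + v(4) + ...].
Sum ≈ 5.08017.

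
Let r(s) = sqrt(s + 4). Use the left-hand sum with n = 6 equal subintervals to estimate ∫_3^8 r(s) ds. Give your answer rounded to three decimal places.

15.022

Δs = (8 − 3)/6 = 5/6.
Left endpoints: 3, 23/6, 14/3, 5.5, 19/3, 43/6.
r(3) ≈ 2.646, r(23/6) ≈ 2.799, r(14/3) ≈ 2.944, r(5.5) ≈ 3.082, r(19/3) ≈ 3.215, r(43/6) ≈ 3.342.
Sum = Δs · [r(3) + r(23/6) + r(14/3) + ...].
Sum ≈ 15.022.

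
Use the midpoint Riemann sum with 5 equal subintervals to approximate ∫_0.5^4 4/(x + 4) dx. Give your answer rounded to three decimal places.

Δx = (4 − 0.5)/5 = 0.7.
Midpoints: 0.85, 1.55, 2.25, 2.95, 3.65.
f(0.85) = 80/97, f(1.55) = 80/111, f(2.25) = 0.64, f(2.95) = 80/139, f(3.65) = 80/153.
Sum = Δx · [f(0.85) + f(1.55) + f(2.25) + f(2.95) + f(3.65)].
Sum ≈ 2.299.

2.299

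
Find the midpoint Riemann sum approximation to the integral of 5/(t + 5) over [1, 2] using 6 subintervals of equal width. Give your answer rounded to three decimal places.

Δt = (2 − 1)/6 = 1/6.
Midpoints: 13/12, 1.25, 17/12, 19/12, 1.75, 23/12.
f(13/12) = 60/73, f(1.25) = 0.8, f(17/12) = 60/77, f(19/12) = 60/79, f(1.75) = 20/27, f(23/12) = 60/83.
Sum = Δt · [f(13/12) + f(1.25) + f(17/12) + ...].
Sum ≈ 0.771.

0.771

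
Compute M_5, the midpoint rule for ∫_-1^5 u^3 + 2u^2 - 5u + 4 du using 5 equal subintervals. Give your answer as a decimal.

Δu = (5 − (-1))/5 = 1.2.
Midpoints: -0.4, 0.8, 2, 3.2, 4.4.
f(-0.4) = 6.256, f(0.8) = 1.792, f(2) = 10, f(3.2) = 41.248, f(4.4) = 105.904.
Sum = Δu · [f(-0.4) + f(0.8) + f(2) + f(3.2) + f(4.4)].
Sum = 198.24.

198.24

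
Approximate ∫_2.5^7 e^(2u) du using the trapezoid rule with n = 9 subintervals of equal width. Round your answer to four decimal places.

650514.6217

Δu = (7 − 2.5)/9 = 0.5.
f(2.5) ≈ 148.4132, f(3) ≈ 403.4288, f(3.5) ≈ 1096.6332, f(4) ≈ 2980.9580, f(4.5) ≈ 8103.0839, f(5) ≈ 22026.4658, f(5.5) ≈ 59874.1417, f(6) ≈ 162754.7914, f(6.5) ≈ 442413.3920, f(7) ≈ 1202604.2842.
T_9 = (Δu/2)·[f(u_0) + 2f(u_1) + ... + 2f(u_{8}) + f(u_9)].
Sum ≈ 650514.6217.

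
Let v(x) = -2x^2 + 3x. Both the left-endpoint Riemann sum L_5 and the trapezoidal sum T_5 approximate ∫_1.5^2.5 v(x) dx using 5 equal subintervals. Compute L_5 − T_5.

0.5

L_5 = -1.68.
T_5 = -2.18.
L_5 − T_5 = 0.5.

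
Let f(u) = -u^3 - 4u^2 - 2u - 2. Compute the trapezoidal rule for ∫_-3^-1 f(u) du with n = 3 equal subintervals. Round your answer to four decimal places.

-10.3704

Δu = (-1 − (-3))/3 = 2/3.
f(-3) = -5, f(-7/3) = -173/27, f(-5/3) = -139/27, f(-1) = -3.
T_3 = (Δu/2)·[f(u_0) + 2f(u_1) + 2f(u_2) + f(u_3)].
Sum ≈ -10.3704.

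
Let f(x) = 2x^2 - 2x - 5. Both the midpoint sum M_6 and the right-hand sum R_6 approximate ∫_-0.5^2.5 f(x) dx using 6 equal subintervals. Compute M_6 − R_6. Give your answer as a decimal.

M_6 = -10.625.
R_6 = -8.75.
M_6 − R_6 = -1.875.

-1.875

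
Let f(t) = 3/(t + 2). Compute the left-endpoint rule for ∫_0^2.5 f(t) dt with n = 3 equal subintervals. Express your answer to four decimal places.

Δt = (2.5 − 0)/3 = 5/6.
Left endpoints: 0, 5/6, 5/3.
f(0) = 1.5, f(5/6) = 18/17, f(5/3) = 9/11.
Sum = Δt · [f(0) + f(5/6) + f(5/3)].
Sum ≈ 2.8142.

2.8142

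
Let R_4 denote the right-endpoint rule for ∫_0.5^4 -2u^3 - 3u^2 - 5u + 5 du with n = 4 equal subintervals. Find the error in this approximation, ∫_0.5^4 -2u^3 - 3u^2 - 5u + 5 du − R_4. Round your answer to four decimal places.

Exact integral: ∫_0.5^4 f(u) du = -213.71875.
R_4 ≈ -305.306641.
Error ≈ -213.71875 − (-305.306641) ≈ 91.5879.

91.5879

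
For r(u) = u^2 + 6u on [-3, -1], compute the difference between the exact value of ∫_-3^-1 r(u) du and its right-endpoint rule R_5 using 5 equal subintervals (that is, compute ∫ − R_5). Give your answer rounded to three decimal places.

Exact integral: ∫_-3^-1 r(u) du ≈ -15.33333.
R_5 = -14.48.
Error ≈ -15.33333 − (-14.48) ≈ -0.853.

-0.853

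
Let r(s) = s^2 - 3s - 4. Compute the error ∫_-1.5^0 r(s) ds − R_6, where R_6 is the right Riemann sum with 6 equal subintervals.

Exact integral: ∫_-1.5^0 r(s) ds = -1.5.
R_6 = -2.328125.
Error = -1.5 − (-2.328125) = 0.828125.

0.828125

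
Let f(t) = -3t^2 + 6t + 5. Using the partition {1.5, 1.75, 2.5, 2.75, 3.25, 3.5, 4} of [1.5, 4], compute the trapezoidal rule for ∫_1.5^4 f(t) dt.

Subinterval widths: 0.25, 0.75, 0.25, 0.5, 0.25, 0.5.
f(1.5) = 7.25, f(1.75) = 6.3125, f(2.5) = 1.25, f(2.75) = -1.1875, f(3.25) = -7.1875, f(3.5) = -10.75, f(4) = -19.
On each subinterval the trapezoid contributes (Δt_i/2)·[f(t_{i-1}) + f(t_i)].
Sum = -7.234375.

-7.234375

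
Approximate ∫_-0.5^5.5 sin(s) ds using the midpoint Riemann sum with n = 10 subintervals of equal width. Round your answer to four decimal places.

0.1715

Δs = (5.5 − (-0.5))/10 = 0.6.
Midpoints: -0.2, 0.4, 1, 1.6, 2.2, 2.8, 3.4, 4, 4.6, 5.2.
f(-0.2) ≈ -0.1987, f(0.4) ≈ 0.3894, f(1) ≈ 0.8415, f(1.6) ≈ 0.9996, f(2.2) ≈ 0.8085, f(2.8) ≈ 0.3350, f(3.4) ≈ -0.2555, f(4) ≈ -0.7568, f(4.6) ≈ -0.9937, f(5.2) ≈ -0.8835.
Sum = Δs · [f(-0.2) + f(0.4) + f(1) + ...].
Sum ≈ 0.1715.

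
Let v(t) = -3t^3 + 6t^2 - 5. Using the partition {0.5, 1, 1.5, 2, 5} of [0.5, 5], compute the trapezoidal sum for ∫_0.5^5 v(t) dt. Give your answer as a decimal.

Subinterval widths: 0.5, 0.5, 0.5, 3.
v(0.5) = -3.875, v(1) = -2, v(1.5) = -1.625, v(2) = -5, v(5) = -230.
On each subinterval the trapezoid contributes (Δt_i/2)·[v(t_{i-1}) + v(t_i)].
Sum = -356.53125.

-356.53125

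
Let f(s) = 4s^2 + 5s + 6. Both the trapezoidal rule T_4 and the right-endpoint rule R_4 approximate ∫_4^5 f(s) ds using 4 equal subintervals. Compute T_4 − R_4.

T_4 = 109.875.
R_4 = 115.
T_4 − R_4 = -5.125.

-5.125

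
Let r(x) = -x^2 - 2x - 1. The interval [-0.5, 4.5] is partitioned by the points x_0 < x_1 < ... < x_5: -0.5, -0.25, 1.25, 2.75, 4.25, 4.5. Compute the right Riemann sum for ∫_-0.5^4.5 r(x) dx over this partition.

-77.734375

Subinterval widths: 0.25, 1.5, 1.5, 1.5, 0.25.
Right endpoints: -0.25, 1.25, 2.75, 4.25, 4.5.
r(-0.25) = -0.5625, r(1.25) = -5.0625, r(2.75) = -14.0625, r(4.25) = -27.5625, r(4.5) = -30.25.
Sum = Σ Δx_i · r(x_i).
Sum = -77.734375.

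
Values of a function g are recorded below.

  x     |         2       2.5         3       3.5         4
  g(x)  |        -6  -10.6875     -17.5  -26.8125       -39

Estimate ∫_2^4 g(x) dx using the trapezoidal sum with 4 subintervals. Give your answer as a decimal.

-38.75

Δx = 0.5.
T_4 = (0.5/2)·[(-6) + 2·(-10.6875) + 2·(-17.5) + 2·(-26.8125) + (-39)] = -38.75.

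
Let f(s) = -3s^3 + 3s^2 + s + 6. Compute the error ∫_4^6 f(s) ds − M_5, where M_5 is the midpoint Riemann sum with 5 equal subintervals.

Exact integral: ∫_4^6 f(s) ds = -606.
M_5 = -604.88.
Error = -606 − (-604.88) = -1.12.

-1.12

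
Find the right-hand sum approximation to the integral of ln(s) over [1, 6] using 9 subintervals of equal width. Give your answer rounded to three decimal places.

6.227

Δs = (6 − 1)/9 = 5/9.
Right endpoints: 14/9, 19/9, 8/3, 29/9, 34/9, 13/3, 44/9, 49/9, 6.
f(14/9) ≈ 0.442, f(19/9) ≈ 0.747, f(8/3) ≈ 0.981, f(29/9) ≈ 1.170, f(34/9) ≈ 1.329, f(13/3) ≈ 1.466, f(44/9) ≈ 1.587, f(49/9) ≈ 1.695, f(6) ≈ 1.792.
Sum = Δs · [f(14/9) + f(19/9) + f(8/3) + ...].
Sum ≈ 6.227.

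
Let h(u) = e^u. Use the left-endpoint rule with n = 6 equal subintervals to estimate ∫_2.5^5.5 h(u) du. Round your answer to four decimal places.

179.2060

Δu = (5.5 − 2.5)/6 = 0.5.
Left endpoints: 2.5, 3, 3.5, 4, 4.5, 5.
h(2.5) ≈ 12.1825, h(3) ≈ 20.0855, h(3.5) ≈ 33.1155, h(4) ≈ 54.5982, h(4.5) ≈ 90.0171, h(5) ≈ 148.4132.
Sum = Δu · [h(2.5) + h(3) + h(3.5) + ...].
Sum ≈ 179.2060.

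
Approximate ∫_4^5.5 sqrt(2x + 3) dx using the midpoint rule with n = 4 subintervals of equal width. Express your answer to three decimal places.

Δx = (5.5 − 4)/4 = 0.375.
Midpoints: 4.1875, 4.5625, 4.9375, 5.3125.
f(4.1875) ≈ 3.373, f(4.5625) ≈ 3.482, f(4.9375) ≈ 3.588, f(5.3125) ≈ 3.691.
Sum = Δx · [f(4.1875) + f(4.5625) + f(4.9375) + f(5.3125)].
Sum ≈ 5.300.

5.300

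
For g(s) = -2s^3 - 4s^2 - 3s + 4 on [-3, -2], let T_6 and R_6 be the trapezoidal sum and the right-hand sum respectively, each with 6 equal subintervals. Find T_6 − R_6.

1.75

T_6 ≈ 18.71759259.
R_6 ≈ 16.96759259.
T_6 − R_6 = 1.75.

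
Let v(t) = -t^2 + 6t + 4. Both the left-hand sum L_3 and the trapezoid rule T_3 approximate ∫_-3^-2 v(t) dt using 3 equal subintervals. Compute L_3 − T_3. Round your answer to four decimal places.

L_3 ≈ -19.185185.
T_3 ≈ -17.351852.
L_3 − T_3 ≈ -1.8333.

-1.8333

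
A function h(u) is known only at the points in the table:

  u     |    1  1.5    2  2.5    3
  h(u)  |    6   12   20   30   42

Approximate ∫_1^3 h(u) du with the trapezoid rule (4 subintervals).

Δu = 0.5.
T_4 = (0.5/2)·[6 + 2·12 + 2·20 + 2·30 + 42] = 43.

43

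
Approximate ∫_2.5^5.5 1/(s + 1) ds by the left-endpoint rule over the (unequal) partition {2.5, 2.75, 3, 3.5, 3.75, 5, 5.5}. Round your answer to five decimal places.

0.66514

Subinterval widths: 0.25, 0.25, 0.5, 0.25, 1.25, 0.5.
Left endpoints: 2.5, 2.75, 3, 3.5, 3.75, 5.
f(2.5) = 2/7, f(2.75) = 4/15, f(3) = 0.25, f(3.5) = 2/9, f(3.75) = 4/19, f(5) = 1/6.
Sum = Σ Δs_i · f(s_i).
Sum ≈ 0.66514.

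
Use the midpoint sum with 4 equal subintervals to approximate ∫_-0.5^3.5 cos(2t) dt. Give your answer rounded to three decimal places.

Δt = (3.5 − (-0.5))/4 = 1.
Midpoints: 0, 1, 2, 3.
f(0) ≈ 1.000, f(1) ≈ -0.416, f(2) ≈ -0.654, f(3) ≈ 0.960.
Sum = Δt · [f(0) + f(1) + f(2) + f(3)].
Sum ≈ 0.890.

0.890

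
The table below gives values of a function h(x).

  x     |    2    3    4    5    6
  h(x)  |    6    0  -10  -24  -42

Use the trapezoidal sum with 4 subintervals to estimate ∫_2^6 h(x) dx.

-52

Δx = 1.
T_4 = (1/2)·[6 + 2·0 + 2·(-10) + 2·(-24) + (-42)] = -52.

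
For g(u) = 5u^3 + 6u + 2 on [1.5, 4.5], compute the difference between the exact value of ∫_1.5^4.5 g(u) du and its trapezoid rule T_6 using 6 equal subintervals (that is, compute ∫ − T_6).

Exact integral: ∫_1.5^4.5 g(u) du = 566.25.
T_6 = 571.875.
Error = 566.25 − 571.875 = -5.625.

-5.625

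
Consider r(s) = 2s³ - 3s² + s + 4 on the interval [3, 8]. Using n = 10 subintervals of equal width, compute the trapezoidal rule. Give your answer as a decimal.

Δs = (8 − 3)/10 = 0.5.
r(3) = 34, r(3.5) = 56.5, r(4) = 88, r(4.5) = 130, r(5) = 184, r(5.5) = 251.5, r(6) = 334, r(6.5) = 433, r(7) = 550, r(7.5) = 686.5, r(8) = 844.
T_10 = (Δs/2)·[r(s_0) + 2r(s_1) + ... + 2r(s_{9}) + r(s_10)].
Sum = 1576.25.

1576.25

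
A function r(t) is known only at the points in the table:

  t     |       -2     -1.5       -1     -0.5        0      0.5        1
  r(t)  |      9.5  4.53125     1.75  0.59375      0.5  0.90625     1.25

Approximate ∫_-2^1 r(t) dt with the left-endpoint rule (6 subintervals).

Δt = 0.5.
Sum = 0.5·[9.5 + 4.53125 + 1.75 + 0.59375 + 0.5 + 0.90625] = 8.890625.

8.890625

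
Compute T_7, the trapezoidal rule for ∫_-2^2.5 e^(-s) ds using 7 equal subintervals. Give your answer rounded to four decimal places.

Δs = (2.5 − (-2))/7 = 9/14.
f(-2) ≈ 7.3891, f(-19/14) ≈ 3.8851, f(-5/7) ≈ 2.0427, f(-1/14) ≈ 1.0740, f(4/7) ≈ 0.5647, f(17/14) ≈ 0.2969, f(13/7) ≈ 0.1561, f(2.5) ≈ 0.0821.
T_7 = (Δs/2)·[f(s_0) + 2f(s_1) + ... + 2f(s_{6}) + f(s_7)].
Sum ≈ 7.5569.

7.5569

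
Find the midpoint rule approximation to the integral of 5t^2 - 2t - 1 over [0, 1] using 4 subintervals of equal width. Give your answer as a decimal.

Δt = (1 − 0)/4 = 0.25.
Midpoints: 0.125, 0.375, 0.625, 0.875.
f(0.125) = -1.171875, f(0.375) = -1.046875, f(0.625) = -0.296875, f(0.875) = 1.078125.
Sum = Δt · [f(0.125) + f(0.375) + f(0.625) + f(0.875)].
Sum = -0.359375.

-0.359375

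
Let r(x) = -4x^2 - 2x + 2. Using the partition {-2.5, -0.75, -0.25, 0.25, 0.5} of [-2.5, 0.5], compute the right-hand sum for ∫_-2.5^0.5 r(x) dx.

3.9375

Subinterval widths: 1.75, 0.5, 0.5, 0.25.
Right endpoints: -0.75, -0.25, 0.25, 0.5.
r(-0.75) = 1.25, r(-0.25) = 2.25, r(0.25) = 1.25, r(0.5) = 0.
Sum = Σ Δx_i · r(x_i).
Sum = 3.9375.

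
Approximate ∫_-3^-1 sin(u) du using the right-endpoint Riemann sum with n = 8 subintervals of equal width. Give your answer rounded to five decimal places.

-1.60986

Δu = (-1 − (-3))/8 = 0.25.
Right endpoints: -2.75, -2.5, -2.25, -2, -1.75, -1.5, -1.25, -1.
f(-2.75) ≈ -0.38166, f(-2.5) ≈ -0.59847, f(-2.25) ≈ -0.77807, f(-2) ≈ -0.90930, f(-1.75) ≈ -0.98399, f(-1.5) ≈ -0.99749, f(-1.25) ≈ -0.94898, f(-1) ≈ -0.84147.
Sum = Δu · [f(-2.75) + f(-2.5) + f(-2.25) + ...].
Sum ≈ -1.60986.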